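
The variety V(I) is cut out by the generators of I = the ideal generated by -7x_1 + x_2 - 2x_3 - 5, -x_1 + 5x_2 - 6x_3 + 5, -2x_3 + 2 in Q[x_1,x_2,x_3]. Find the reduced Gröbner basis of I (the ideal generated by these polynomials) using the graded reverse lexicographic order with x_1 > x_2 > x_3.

The reduced Gröbner basis is the canonical form of the ideal for this ordering.

f_1 = -7x_1 + x_2 - 2x_3 - 5, LT = x_1.
f_2 = -x_1 + 5x_2 - 6x_3 + 5, LT = x_1.
f_3 = -2x_3 + 2, LT = x_3.

S(f_1,f_2): lcm = x_1. S = 34/7x_2 - 40/7x_3 + 40/7.
  leading term x_2: no divisor's leading term divides it; move 34/7x_2 to the remainder.
  leading term x_3: subtract (20/7)·f_3 from -40/7x_3 + 40/7 → 0
  remainder 34/7x_2 ≠ 0; add g_4 = 34/7x_2 to the basis.

The other S-polynomials (S(f_1,f_3), S(f_2,f_3), S(f_1,g_4), S(f_2,g_4), S(f_3,g_4)) all reduce to 0 modulo the current basis, so we have a Gröbner basis.
Inter-reduce: drop elements whose leading term is divisible by another's, tail-reduce, and make monic.

G = {x_1 + 1, x_2, x_3 - 1}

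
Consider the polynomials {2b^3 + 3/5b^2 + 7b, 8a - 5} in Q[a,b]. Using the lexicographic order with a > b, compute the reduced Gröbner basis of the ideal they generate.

f_1 = 2b^3 + 3/5b^2 + 7b, LT = b^3.
f_2 = 8a - 5, LT = a.

The S-polynomials (S(f_1,f_2)) all reduce to 0 modulo the current basis, so we have a Gröbner basis.

G = {a - 5/8, b^3 + 3/10b^2 + 7/2b}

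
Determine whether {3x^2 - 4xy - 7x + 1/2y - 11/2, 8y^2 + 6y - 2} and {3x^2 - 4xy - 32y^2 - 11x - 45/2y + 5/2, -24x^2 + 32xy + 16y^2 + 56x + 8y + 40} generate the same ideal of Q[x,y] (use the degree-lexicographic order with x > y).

No, the ideals differ.

Equality of ideals is decidable: compute both reduced Gröbner bases (unique for the ordering) and check whether they agree.
Buchberger on the first generating set:
f_1 = 3x^2 - 4xy - 7x + 1/2y - 11/2, LT = x^2.
f_2 = 8y^2 + 6y - 2, LT = y^2.

The S-polynomials (S(f_1,f_2)) all reduce to 0 modulo the current basis, so we have a Gröbner basis.
Inter-reduce: drop elements whose leading term is divisible by another's, tail-reduce, and make monic.
Reduced Gröbner basis: {x^2 - 4/3xy - 7/3x + 1/6y - 11/6, y^2 + 3/4y - 1/4}.

Buchberger on the second generating set:
h_1 = 3x^2 - 4xy - 32y^2 - 11x - 45/2y + 5/2, LT = x^2.
h_2 = -24x^2 + 32xy + 16y^2 + 56x + 8y + 40, LT = x^2.

S(h_1,h_2): lcm = x^2. S = -10y^2 - 4/3x - 43/6y + 5/2.
  leading term y^2: no divisor's leading term divides it; move -10y^2 to the remainder.
  leading term x: no divisor's leading term divides it; move -4/3x to the remainder.
  leading term y: no divisor's leading term divides it; move -43/6y to the remainder.
  leading term 1: no divisor's leading term divides it; move 5/2 to the remainder.
  remainder -10y^2 - 4/3x - 43/6y + 5/2 ≠ 0; add k_3 = -10y^2 - 4/3x - 43/6y + 5/2 to the basis.

The other S-polynomials (S(h_1,k_3), S(h_2,k_3)) all reduce to 0 modulo the current basis, so we have a Gröbner basis.
Inter-reduce: drop elements whose leading term is divisible by another's, tail-reduce, and make monic.
Reduced Gröbner basis: {x^2 - 4/3xy - 101/45x + 13/90y - 11/6, y^2 + 2/15x + 43/60y - 1/4}.

Since the reduced bases disagree, the two ideals are not the same.
The same test decides containment: I ⊆ J iff every generator of I reduces to 0 modulo a Gröbner basis of J.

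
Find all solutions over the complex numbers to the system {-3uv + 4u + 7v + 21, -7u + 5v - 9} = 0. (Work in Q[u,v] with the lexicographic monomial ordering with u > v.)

{(-2, -1), (4, 37/5)}

Compute a lex Gröbner basis by Buchberger's algorithm.
f_1 = -3uv + 4u + 7v + 21, LT = uv.
f_2 = -7u + 5v - 9, LT = u.

S(f_1,f_2): lcm = uv. S = -4/3u + 5/7v^2 - 76/21v - 7.
  leading term u: subtract (4/21)·f_2 from -4/3u + 5/7v^2 - 76/21v - 7 → 5/7v^2 - 32/7v - 37/7
  leading term v^2: no divisor's leading term divides it; move 5/7v^2 to the remainder.
  leading term v: no divisor's leading term divides it; move -32/7v to the remainder.
  leading term 1: no divisor's leading term divides it; move -37/7 to the remainder.
  remainder 5/7v^2 - 32/7v - 37/7 ≠ 0; add h_3 = 5/7v^2 - 32/7v - 37/7 to the basis.

S(f_1,h_3): lcm = uv^2. S = 76/15uv + 37/5u - 7/3v^2 - 7v.
  leading term uv: subtract (-76/45)·f_1 from 76/15uv + 37/5u - 7/3v^2 - 7v → 637/45u - 7/3v^2 + 217/45v + 532/15
  leading term u: subtract (-91/45)·f_2 from 637/45u - 7/3v^2 + 217/45v + 532/15 → -7/3v^2 + 224/15v + 259/15
  leading term v^2: subtract (-49/15)·h_3 from -7/3v^2 + 224/15v + 259/15 → 0
  remainder 0.

S(f_2,h_3): leading monomials are coprime, so the S-polynomial reduces to 0 (Buchberger's first criterion).
Every S-polynomial of the final basis reduces to 0, so we have a Gröbner basis.
Inter-reduce: drop elements whose leading term is divisible by another's, tail-reduce, and make monic.
Reduced Gröbner basis: {u - 5/7v + 9/7, v^2 - 32/5v - 37/5}.

Since the basis is lex-ordered, v^2 - 32/5v - 37/5 is univariate in v. Its roots are {-1, 37/5}. Back-substituting each root into the other basis elements fixes the other coordinates.
  v = -1: the earlier basis element becomes u + 2 = 0, giving u = -2 — point (-2, -1).
  v = 37/5: the earlier basis element becomes u - 4 = 0, giving u = 4 — point (4, 37/5).
Substituting each solution back into the original system confirms all equations vanish.
A lex Gröbner basis triangularizes the system, enabling back-substitution.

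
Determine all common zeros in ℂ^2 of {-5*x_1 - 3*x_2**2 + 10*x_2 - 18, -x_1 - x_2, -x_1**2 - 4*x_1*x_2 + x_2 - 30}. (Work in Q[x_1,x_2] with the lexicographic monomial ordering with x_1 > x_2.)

Compute a lex Gröbner basis by Buchberger's algorithm.
f_1 = -5*x_1 - 3*x_2**2 + 10*x_2 - 18, LT = x_1.
f_2 = -x_1 - x_2, LT = x_1.
f_3 = -x_1**2 - 4*x_1*x_2 + x_2 - 30, LT = x_1**2.

S(f_1,f_2): lcm = x_1. S = 3/5*x_2**2 - 3*x_2 + 18/5.
  leading term x_2**2: no divisor's leading term divides it; move 3/5*x_2**2 to the remainder.
  leading term x_2: no divisor's leading term divides it; move -3*x_2 to the remainder.
  leading term 1: no divisor's leading term divides it; move 18/5 to the remainder.
  remainder 3/5*x_2**2 - 3*x_2 + 18/5 ≠ 0; add h_4 = 3/5*x_2**2 - 3*x_2 + 18/5 to the basis.

S(f_1,f_3): lcm = x_1**2. S = 3/5*x_1*x_2**2 - 6*x_1*x_2 + 18/5*x_1 + x_2 - 30.
  leading term x_1*x_2**2: subtract (-3/25*x_2**2)·f_1 from 3/5*x_1*x_2**2 - 6*x_1*x_2 + 18/5*x_1 + x_2 - 30 → -6*x_1*x_2 + 18/5*x_1 - 9/25*x_2**4 + 6/5*x_2**3 - 54/25*x_2**2 + x_2 - 30
  leading term x_1*x_2: subtract (6/5*x_2)·f_1 from -6*x_1*x_2 + 18/5*x_1 - 9/25*x_2**4 + 6/5*x_2**3 - 54/25*x_2**2 + x_2 - 30 → 18/5*x_1 - 9/25*x_2**4 + 24/5*x_2**3 - 354/25*x_2**2 + 113/5*x_2 - 30
  leading term x_1: subtract (-18/25)·f_1 from 18/5*x_1 - 9/25*x_2**4 + 24/5*x_2**3 - 354/25*x_2**2 + 113/5*x_2 - 30 → -9/25*x_2**4 + 24/5*x_2**3 - 408/25*x_2**2 + 149/5*x_2 - 1074/25
  leading term x_2**4: subtract (-3/5*x_2**2)·h_4 from -9/25*x_2**4 + 24/5*x_2**3 - 408/25*x_2**2 + 149/5*x_2 - 1074/25 → 3*x_2**3 - 354/25*x_2**2 + 149/5*x_2 - 1074/25
  leading term x_2**3: subtract (5*x_2)·h_4 from 3*x_2**3 - 354/25*x_2**2 + 149/5*x_2 - 1074/25 → 21/25*x_2**2 + 59/5*x_2 - 1074/25
  leading term x_2**2: subtract (7/5)·h_4 from 21/25*x_2**2 + 59/5*x_2 - 1074/25 → 16*x_2 - 48
  leading term x_2: no divisor's leading term divides it; move 16*x_2 to the remainder.
  leading term 1: no divisor's leading term divides it; move -48 to the remainder.
  remainder 16*x_2 - 48 ≠ 0; add h_5 = 16*x_2 - 48 to the basis.

The other S-polynomials (S(f_2,f_3), S(f_1,h_4), S(f_2,h_4), S(f_3,h_4), S(f_1,h_5), S(f_2,h_5), S(f_3,h_5), S(h_4,h_5)) all reduce to 0 modulo the current basis, so we have a Gröbner basis.
Inter-reduce: drop elements whose leading term is divisible by another's, tail-reduce, and make monic.
Reduced Gröbner basis: {x_1 + 3, x_2 - 3}.

Since the basis is lex-ordered, x_2 - 3 is univariate in x_2. Its roots are {3}. Back-substituting each root into the other basis elements fixes the other coordinates.
  x_2 = 3: the earlier basis element becomes x_1 + 3 = 0, giving x_1 = -3 — point (-3, 3).
Each listed point satisfies every original equation (direct substitution).

{(-3, 3)}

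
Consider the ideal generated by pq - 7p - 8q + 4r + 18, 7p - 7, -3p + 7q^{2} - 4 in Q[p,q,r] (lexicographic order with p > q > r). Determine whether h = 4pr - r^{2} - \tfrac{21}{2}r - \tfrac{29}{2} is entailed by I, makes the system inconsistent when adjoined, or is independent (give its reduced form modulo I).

First compute the reduced Gröbner basis of I by Buchberger's algorithm.
f_1 = pq - 7p - 8q + 4r + 18, LT = pq.
f_2 = 7p - 7, LT = p.
f_3 = -3p + 7q^{2} - 4, LT = p.

S(f_1,f_2): lcm = pq. S = -7p - 7q + 4r + 18.
  leading term p: subtract (-1)·f_2 from -7p - 7q + 4r + 18 → -7q + 4r + 11
  leading term q: no divisor's leading term divides it; move -7q to the remainder.
  leading term r: no divisor's leading term divides it; move 4r to the remainder.
  leading term 1: no divisor's leading term divides it; move 11 to the remainder.
  remainder -7q + 4r + 11 ≠ 0; add k_4 = -7q + 4r + 11 to the basis.

S(f_1,f_3): lcm = pq. S = -7p + \tfrac{7}{3}q^{3} - \tfrac{28}{3}q + 4r + 18.
  leading term p: subtract (-1)·f_2 from -7p + \tfrac{7}{3}q^{3} - \tfrac{28}{3}q + 4r + 18 → \tfrac{7}{3}q^{3} - \tfrac{28}{3}q + 4r + 11
  leading term q^{3}: subtract (-\tfrac{1}{3}q^{2})·k_4 from \tfrac{7}{3}q^{3} - \tfrac{28}{3}q + 4r + 11 → \tfrac{4}{3}q^{2}r + \tfrac{11}{3}q^{2} - \tfrac{28}{3}q + 4r + 11
  leading term q^{2}r: subtract (-\tfrac{4}{21}qr)·k_4 from \tfrac{4}{3}q^{2}r + \tfrac{11}{3}q^{2} - \tfrac{28}{3}q + 4r + 11 → \tfrac{11}{3}q^{2} + \tfrac{16}{21}qr^{2} + \tfrac{44}{21}qr - \tfrac{28}{3}q + 4r + 11
  leading term q^{2}: subtract (-\tfrac{11}{21}q)·k_4 from \tfrac{11}{3}q^{2} + \tfrac{16}{21}qr^{2} + \tfrac{44}{21}qr - \tfrac{28}{3}q + 4r + 11 → \tfrac{16}{21}qr^{2} + \tfrac{88}{21}qr - \tfrac{25}{7}q + 4r + 11
  leading term qr^{2}: subtract (-\tfrac{16}{147}r^{2})·k_4 from \tfrac{16}{21}qr^{2} + \tfrac{88}{21}qr - \tfrac{25}{7}q + 4r + 11 → \tfrac{88}{21}qr - \tfrac{25}{7}q + \tfrac{64}{147}r^{3} + \tfrac{176}{147}r^{2} + 4r + 11
  leading term qr: subtract (-\tfrac{88}{147}r)·k_4 from \tfrac{88}{21}qr - \tfrac{25}{7}q + \tfrac{64}{147}r^{3} + \tfrac{176}{147}r^{2} + 4r + 11 → -\tfrac{25}{7}q + \tfrac{64}{147}r^{3} + \tfrac{176}{49}r^{2} + \tfrac{1556}{147}r + 11
  leading term q: subtract (\tfrac{25}{49})·k_4 from -\tfrac{25}{7}q + \tfrac{64}{147}r^{3} + \tfrac{176}{49}r^{2} + \tfrac{1556}{147}r + 11 → \tfrac{64}{147}r^{3} + \tfrac{176}{49}r^{2} + \tfrac{1256}{147}r + \tfrac{264}{49}
  leading term r^{3}: no divisor's leading term divides it; move \tfrac{64}{147}r^{3} to the remainder.
  leading term r^{2}: no divisor's leading term divides it; move \tfrac{176}{49}r^{2} to the remainder.
  leading term r: no divisor's leading term divides it; move \tfrac{1256}{147}r to the remainder.
  leading term 1: no divisor's leading term divides it; move \tfrac{264}{49} to the remainder.
  remainder \tfrac{64}{147}r^{3} + \tfrac{176}{49}r^{2} + \tfrac{1256}{147}r + \tfrac{264}{49} ≠ 0; add k_5 = \tfrac{64}{147}r^{3} + \tfrac{176}{49}r^{2} + \tfrac{1256}{147}r + \tfrac{264}{49} to the basis.

S(f_2,f_3): lcm = p. S = \tfrac{7}{3}q^{2} - \tfrac{7}{3}.
  leading term q^{2}: subtract (-\tfrac{1}{3}q)·k_4 from \tfrac{7}{3}q^{2} - \tfrac{7}{3} → \tfrac{4}{3}qr + \tfrac{11}{3}q - \tfrac{7}{3}
  leading term qr: subtract (-\tfrac{4}{21}r)·k_4 from \tfrac{4}{3}qr + \tfrac{11}{3}q - \tfrac{7}{3} → \tfrac{11}{3}q + \tfrac{16}{21}r^{2} + \tfrac{44}{21}r - \tfrac{7}{3}
  leading term q: subtract (-\tfrac{11}{21})·k_4 from \tfrac{11}{3}q + \tfrac{16}{21}r^{2} + \tfrac{44}{21}r - \tfrac{7}{3} → \tfrac{16}{21}r^{2} + \tfrac{88}{21}r + \tfrac{24}{7}
  leading term r^{2}: no divisor's leading term divides it; move \tfrac{16}{21}r^{2} to the remainder.
  leading term r: no divisor's leading term divides it; move \tfrac{88}{21}r to the remainder.
  leading term 1: no divisor's leading term divides it; move \tfrac{24}{7} to the remainder.
  remainder \tfrac{16}{21}r^{2} + \tfrac{88}{21}r + \tfrac{24}{7} ≠ 0; add k_6 = \tfrac{16}{21}r^{2} + \tfrac{88}{21}r + \tfrac{24}{7} to the basis.

The other S-polynomials (S(f_1,k_4), S(f_2,k_4), S(f_3,k_4), S(f_1,k_5), S(f_2,k_5), S(f_3,k_5), S(k_4,k_5), S(f_1,k_6), S(f_2,k_6), S(f_3,k_6), S(k_4,k_6), S(k_5,k_6)) all reduce to 0 modulo the current basis, so we have a Gröbner basis.
Inter-reduce: drop elements whose leading term is divisible by another's, tail-reduce, and make monic.
Reduced Gröbner basis: {p - 1, q - \tfrac{4}{7}r - \tfrac{11}{7}, r^{2} + \tfrac{11}{2}r + \tfrac{9}{2}}.
Label its elements g_1 = p - 1, g_2 = q - \tfrac{4}{7}r - \tfrac{11}{7}, g_3 = r^{2} + \tfrac{11}{2}r + \tfrac{9}{2}.

Reduce h = 4pr - r^{2} - \tfrac{21}{2}r - \tfrac{29}{2} modulo G:
  leading term pr: subtract (4r)·g_1 from 4pr - r^{2} - \tfrac{21}{2}r - \tfrac{29}{2} → -r^{2} - \tfrac{13}{2}r - \tfrac{29}{2}
  leading term r^{2}: subtract (-1)·g_3 from -r^{2} - \tfrac{13}{2}r - \tfrac{29}{2} → -r - 10
  leading term r: no divisor's leading term divides it; move -r to the remainder.
  leading term 1: no divisor's leading term divides it; move -10 to the remainder.
  normal form = -r - 10.
The normal form is nonzero, so h ∉ I. Since h minus its normal form lies in I, I + (h) = I + (n) where n = -r - 10; decide whether this ideal is the whole ring.
Run Buchberger on G together with n (pairs among the g_i already reduce to 0 since G is a Gröbner basis):
g_1 = p - 1, LT = p.
g_2 = q - \tfrac{4}{7}r - \tfrac{11}{7}, LT = q.
g_3 = r^{2} + \tfrac{11}{2}r + \tfrac{9}{2}, LT = r^{2}.
n = -r - 10, LT = r.

S(g_3,n): lcm = r^{2}. S = -\tfrac{9}{2}r + \tfrac{9}{2}.
  leading term r: subtract (\tfrac{9}{2})·n from -\tfrac{9}{2}r + \tfrac{9}{2} → \tfrac{99}{2}
  leading term 1: no divisor's leading term divides it; move \tfrac{99}{2} to the remainder.
  remainder \tfrac{99}{2} ≠ 0; add m_5 = \tfrac{99}{2} to the basis.

The other S-polynomials (S(g_1,g_2), S(g_1,g_3), S(g_1,n), S(g_2,g_3), S(g_2,n), S(g_1,m_5), S(g_2,m_5), S(g_3,m_5), S(n,m_5)) all reduce to 0 modulo the current basis, so we have a Gröbner basis.
Inter-reduce: drop elements whose leading term is divisible by another's, tail-reduce, and make monic.
Reduced Gröbner basis: {1}.
The reduced Gröbner basis of I + (h) is {1}: the ideal is the whole ring, so the enlarged system has no common solution — adjoining h is inconsistent.

Adjoining 4pr - r^{2} - \tfrac{21}{2}r - \tfrac{29}{2} makes the ideal the whole ring: the system is inconsistent.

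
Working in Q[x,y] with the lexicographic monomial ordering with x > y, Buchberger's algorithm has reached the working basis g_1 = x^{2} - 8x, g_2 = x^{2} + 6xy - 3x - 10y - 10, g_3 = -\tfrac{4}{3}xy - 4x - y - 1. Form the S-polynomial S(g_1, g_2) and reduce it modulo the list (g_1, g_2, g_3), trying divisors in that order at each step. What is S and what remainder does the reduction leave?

S(g_1, g_2) = -6xy - 5x + 10y + 10; remainder on division = 13x + \tfrac{29}{2}y + \tfrac{29}{2}.

lcm(LM(g_1), LM(g_2)) = x^{2}.
S = (lcm/LT(g_1))·g_1 − (lcm/LT(g_2))·g_2 = -6xy - 5x + 10y + 10.
Reduce S modulo (g_1, g_2, g_3) in that order:
  leading term xy: subtract (\tfrac{9}{2})·g_3 from -6xy - 5x + 10y + 10 → 13x + \tfrac{29}{2}y + \tfrac{29}{2}
  leading term x: no divisor's leading term divides it; move 13x to the remainder.
  leading term y: no divisor's leading term divides it; move \tfrac{29}{2}y to the remainder.
  leading term 1: no divisor's leading term divides it; move \tfrac{29}{2} to the remainder.
The remainder 13x + \tfrac{29}{2}y + \tfrac{29}{2} is nonzero, so it would be added as the next basis element.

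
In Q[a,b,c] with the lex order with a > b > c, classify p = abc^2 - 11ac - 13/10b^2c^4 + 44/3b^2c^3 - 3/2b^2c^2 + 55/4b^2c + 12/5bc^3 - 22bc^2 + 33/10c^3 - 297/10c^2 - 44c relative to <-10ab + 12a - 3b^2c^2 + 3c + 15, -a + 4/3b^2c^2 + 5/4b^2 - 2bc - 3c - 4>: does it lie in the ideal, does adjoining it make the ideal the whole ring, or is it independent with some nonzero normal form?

First compute the reduced Gröbner basis of I by Buchberger's algorithm.
f_1 = -10ab + 12a - 3b^2c^2 + 3c + 15, LT = ab.
f_2 = -a + 4/3b^2c^2 + 5/4b^2 - 2bc - 3c - 4, LT = a.

S(f_1,f_2): lcm = ab. S = -6/5a + 4/3b^3c^2 + 5/4b^3 + 3/10b^2c^2 - 2b^2c - 3bc - 4b - 3/10c - 3/2.
  leading term a: subtract (6/5)·f_2 from -6/5a + 4/3b^3c^2 + 5/4b^3 + 3/10b^2c^2 - 2b^2c - 3bc - 4b - 3/10c - 3/2 → 4/3b^3c^2 + 5/4b^3 - 13/10b^2c^2 - 2b^2c - 3/2b^2 - 3/5bc - 4b + 33/10c + 33/10
  leading term b^3c^2: no divisor's leading term divides it; move 4/3b^3c^2 to the remainder.
  leading term b^3: no divisor's leading term divides it; move 5/4b^3 to the remainder.
  leading term b^2c^2: no divisor's leading term divides it; move -13/10b^2c^2 to the remainder.
  leading term b^2c: no divisor's leading term divides it; move -2b^2c to the remainder.
  leading term b^2: no divisor's leading term divides it; move -3/2b^2 to the remainder.
  leading term bc: no divisor's leading term divides it; move -3/5bc to the remainder.
  leading term b: no divisor's leading term divides it; move -4b to the remainder.
  leading term c: no divisor's leading term divides it; move 33/10c to the remainder.
  leading term 1: no divisor's leading term divides it; move 33/10 to the remainder.
  remainder 4/3b^3c^2 + 5/4b^3 - 13/10b^2c^2 - 2b^2c - 3/2b^2 - 3/5bc - 4b + 33/10c + 33/10 ≠ 0; add h_3 = 4/3b^3c^2 + 5/4b^3 - 13/10b^2c^2 - 2b^2c - 3/2b^2 - 3/5bc - 4b + 33/10c + 33/10 to the basis.

The other S-polynomials (S(f_1,h_3), S(f_2,h_3)) all reduce to 0 modulo the current basis, so we have a Gröbner basis.
Inter-reduce: drop elements whose leading term is divisible by another's, tail-reduce, and make monic.
Reduced Gröbner basis: {a - 4/3b^2c^2 - 5/4b^2 + 2bc + 3c + 4, b^3c^2 + 15/16b^3 - 39/40b^2c^2 - 3/2b^2c - 9/8b^2 - 9/20bc - 3b + 99/40c + 99/40}.
Label its elements g_1 = a - 4/3b^2c^2 - 5/4b^2 + 2bc + 3c + 4, g_2 = b^3c^2 + 15/16b^3 - 39/40b^2c^2 - 3/2b^2c - 9/8b^2 - 9/20bc - 3b + 99/40c + 99/40.

Reduce p = abc^2 - 11ac - 13/10b^2c^4 + 44/3b^2c^3 - 3/2b^2c^2 + 55/4b^2c + 12/5bc^3 - 22bc^2 + 33/10c^3 - 297/10c^2 - 44c modulo G:
  leading term abc^2: subtract (bc^2)·g_1 from abc^2 - 11ac - 13/10b^2c^4 + 44/3b^2c^3 - 3/2b^2c^2 + 55/4b^2c + 12/5bc^3 - 22bc^2 + 33/10c^3 - 297/10c^2 - 44c → -11ac + 4/3b^3c^4 + 5/4b^3c^2 - 13/10b^2c^4 + 38/3b^2c^3 - 3/2b^2c^2 + 55/4b^2c - 3/5bc^3 - 26bc^2 + 33/10c^3 - 297/10c^2 - 44c
  leading term ac: subtract (-11c)·g_1 from -11ac + 4/3b^3c^4 + 5/4b^3c^2 - 13/10b^2c^4 + 38/3b^2c^3 - 3/2b^2c^2 + 55/4b^2c - 3/5bc^3 - 26bc^2 + 33/10c^3 - 297/10c^2 - 44c → 4/3b^3c^4 + 5/4b^3c^2 - 13/10b^2c^4 - 2b^2c^3 - 3/2b^2c^2 - 3/5bc^3 - 4bc^2 + 33/10c^3 + 33/10c^2
  leading term b^3c^4: subtract (4/3c^2)·g_2 from 4/3b^3c^4 + 5/4b^3c^2 - 13/10b^2c^4 - 2b^2c^3 - 3/2b^2c^2 - 3/5bc^3 - 4bc^2 + 33/10c^3 + 33/10c^2 → 0
  normal form = 0.
Since the normal form is 0, p ∈ I.

abc^2 - 11ac - 13/10b^2c^4 + 44/3b^2c^3 - 3/2b^2c^2 + 55/4b^2c + 12/5bc^3 - 22bc^2 + 33/10c^3 - 297/10c^2 - 44c lies in I (it reduces to 0).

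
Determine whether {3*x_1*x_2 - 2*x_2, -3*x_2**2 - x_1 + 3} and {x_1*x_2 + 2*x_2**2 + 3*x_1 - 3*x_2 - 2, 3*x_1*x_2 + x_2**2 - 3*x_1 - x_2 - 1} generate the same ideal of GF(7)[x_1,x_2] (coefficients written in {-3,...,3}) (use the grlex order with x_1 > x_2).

No, the ideals differ.

Two ideals are equal iff their reduced Gröbner bases coincide (the reduced basis is unique for a fixed ordering).
Buchberger on the first generating set:
f_1 = 3*x_1*x_2 - 2*x_2, LT = x_1*x_2.
f_2 = -3*x_2**2 - x_1 + 3, LT = x_2**2.

S(f_1,f_2): lcm = x_1*x_2**2. S = 2*x_1**2 - 3*x_2**2 + x_1.
  leading term x_1**2: no divisor's leading term divides it; move 2*x_1**2 to the remainder.
  leading term x_2**2: subtract (1)·f_2 from -3*x_2**2 + x_1 → 2*x_1 - 3
  leading term x_1: no divisor's leading term divides it; move 2*x_1 to the remainder.
  leading term 1: no divisor's leading term divides it; move -3 to the remainder.
  remainder 2*x_1**2 + 2*x_1 - 3 ≠ 0; add g_3 = 2*x_1**2 + 2*x_1 - 3 to the basis.

The other S-polynomials (S(f_1,g_3), S(f_2,g_3)) all reduce to 0 modulo the current basis, so we have a Gröbner basis.
Inter-reduce: drop elements whose leading term is divisible by another's, tail-reduce, and make monic.
Reduced Gröbner basis: {x_1**2 + x_1 + 2, x_1*x_2 - 3*x_2, x_2**2 - 2*x_1 - 1}.

Buchberger on the second generating set:
h_1 = x_1*x_2 + 2*x_2**2 + 3*x_1 - 3*x_2 - 2, LT = x_1*x_2.
h_2 = 3*x_1*x_2 + x_2**2 - 3*x_1 - x_2 - 1, LT = x_1*x_2.

S(h_1,h_2): lcm = x_1*x_2. S = -3*x_2**2 - 3*x_1 + 2*x_2 + 3.
  leading term x_2**2: no divisor's leading term divides it; move -3*x_2**2 to the remainder.
  leading term x_1: no divisor's leading term divides it; move -3*x_1 to the remainder.
  leading term x_2: no divisor's leading term divides it; move 2*x_2 to the remainder.
  leading term 1: no divisor's leading term divides it; move 3 to the remainder.
  remainder -3*x_2**2 - 3*x_1 + 2*x_2 + 3 ≠ 0; add k_3 = -3*x_2**2 - 3*x_1 + 2*x_2 + 3 to the basis.

S(h_1,k_3): lcm = x_1*x_2**2. S = 2*x_2**3 - x_1**2 - x_1*x_2 - 3*x_2**2 + x_1 - 2*x_2.
  leading term x_2**3: subtract (-3*x_2)·k_3 from 2*x_2**3 - x_1**2 - x_1*x_2 - 3*x_2**2 + x_1 - 2*x_2 → -x_1**2 - 3*x_1*x_2 + 3*x_2**2 + x_1
  leading term x_1**2: no divisor's leading term divides it; move -x_1**2 to the remainder.
  leading term x_1*x_2: subtract (-3)·h_1 from -3*x_1*x_2 + 3*x_2**2 + x_1 → 2*x_2**2 + 3*x_1 - 2*x_2 + 1
  leading term x_2**2: subtract (-3)·k_3 from 2*x_2**2 + 3*x_1 - 2*x_2 + 1 → x_1 - 3*x_2 + 3
  leading term x_1: no divisor's leading term divides it; move x_1 to the remainder.
  leading term x_2: no divisor's leading term divides it; move -3*x_2 to the remainder.
  leading term 1: no divisor's leading term divides it; move 3 to the remainder.
  remainder -x_1**2 + x_1 - 3*x_2 + 3 ≠ 0; add k_4 = -x_1**2 + x_1 - 3*x_2 + 3 to the basis.

The other S-polynomials (S(h_2,k_3), S(h_1,k_4), S(h_2,k_4), S(k_3,k_4)) all reduce to 0 modulo the current basis, so we have a Gröbner basis.
Inter-reduce: drop elements whose leading term is divisible by another's, tail-reduce, and make monic.
Reduced Gröbner basis: {x_1**2 - x_1 + 3*x_2 - 3, x_1*x_2 + x_1 + 3*x_2, x_2**2 + x_1 - 3*x_2 - 1}.

The bases are distinct; the ideals are different.
The same test decides containment: I ⊆ J iff every generator of I reduces to 0 modulo a Gröbner basis of J.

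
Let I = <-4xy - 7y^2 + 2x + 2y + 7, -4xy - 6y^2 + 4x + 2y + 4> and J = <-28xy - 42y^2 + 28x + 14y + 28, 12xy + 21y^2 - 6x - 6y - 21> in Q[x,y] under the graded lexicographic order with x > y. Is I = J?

Yes, the ideals are equal.

For a fixed monomial order, each ideal has a unique reduced Gröbner basis; comparing bases decides equality.
Buchberger on the first generating set:
f_1 = -4xy - 7y^2 + 2x + 2y + 7, LT = xy.
f_2 = -4xy - 6y^2 + 4x + 2y + 4, LT = xy.

S(f_1,f_2): lcm = xy. S = 1/4y^2 + 1/2x - 3/4.
  reduce S modulo (f_1, f_2):
  remainder 1/4y^2 + 1/2x - 3/4 ≠ 0; add g_3 = 1/4y^2 + 1/2x - 3/4 to the basis.

S(f_1,g_3): lcm = xy^2. S = 7/4y^3 - 2x^2 - 1/2xy - 1/2y^2 + 3x - 7/4y.
  reduce S modulo (f_1, f_2, g_3):
  remainder -2x^2 - 12x + 3/2y + 25/2 ≠ 0; add g_4 = -2x^2 - 12x + 3/2y + 25/2 to the basis.

The other S-polynomials (S(f_2,g_3), S(f_1,g_4), S(f_2,g_4), S(g_3,g_4)) all reduce to 0 modulo the current basis, so we have a Gröbner basis.
Inter-reduce: drop elements whose leading term is divisible by another's, tail-reduce, and make monic.
Reduced Gröbner basis: {x^2 + 6x - 3/4y - 25/4, xy - 4x - 1/2y + 7/2, y^2 + 2x - 3}.

Buchberger on the second generating set:
h_1 = -28xy - 42y^2 + 28x + 14y + 28, LT = xy.
h_2 = 12xy + 21y^2 - 6x - 6y - 21, LT = xy.

S(h_1,h_2): lcm = xy. S = -1/4y^2 - 1/2x + 3/4.
  reduce S modulo (h_1, h_2):
  remainder -1/4y^2 - 1/2x + 3/4 ≠ 0; add k_3 = -1/4y^2 - 1/2x + 3/4 to the basis.

S(h_1,k_3): lcm = xy^2. S = 3/2y^3 - 2x^2 - xy - 1/2y^2 + 3x - y.
  reduce S modulo (h_1, h_2, k_3):
  remainder -2x^2 - 12x + 3/2y + 25/2 ≠ 0; add k_4 = -2x^2 - 12x + 3/2y + 25/2 to the basis.

The other S-polynomials (S(h_2,k_3), S(h_1,k_4), S(h_2,k_4), S(k_3,k_4)) all reduce to 0 modulo the current basis, so we have a Gröbner basis.
Inter-reduce: drop elements whose leading term is divisible by another's, tail-reduce, and make monic.
Reduced Gröbner basis: {x^2 + 6x - 3/4y - 25/4, xy - 4x - 1/2y + 7/2, y^2 + 2x - 3}.

The two bases agree; hence the ideals are identical.
The choice of monomial ordering does not affect the verdict — as long as both bases are computed under the same ordering, their equality decides ideal equality.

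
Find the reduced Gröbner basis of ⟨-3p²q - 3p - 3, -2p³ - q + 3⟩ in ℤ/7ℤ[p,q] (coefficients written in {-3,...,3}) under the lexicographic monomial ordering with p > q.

The reduced Gröbner basis is the canonical form of the ideal for this ordering.

f_1 = -3p²q - 3p - 3, LT = p²q.
f_2 = -2p³ - q + 3, LT = p³.

S(f_1,f_2): lcm = p³q. S = p² + p + 3q² - 2q.
  reduce S modulo (f_1, f_2):
  remainder p² + p + 3q² - 2q ≠ 0; add g_3 = p² + p + 3q² - 2q to the basis.

S(f_1,g_3): lcm = p²q. S = -pq + p - 3q³ + 2q² + 1.
  reduce S modulo (f_1, f_2, g_3):
  remainder -pq + p - 3q³ + 2q² + 1 ≠ 0; add g_4 = -pq + p - 3q³ + 2q² + 1 to the basis.

S(f_2,g_3): lcm = p³. S = -p² - 3pq² + 2pq - 3q + 2.
  reduce S modulo (f_1, f_2, g_3, g_4):
  remainder 2q⁴ - 3q³ + q² - q + 1 ≠ 0; add g_5 = 2q⁴ - 3q³ + q² - q + 1 to the basis.

The other S-polynomials (S(f_1,g_4), S(f_2,g_4), S(g_3,g_4), S(f_1,g_5), S(f_2,g_5), S(g_3,g_5), S(g_4,g_5)) all reduce to 0 modulo the current basis, so we have a Gröbner basis.
Inter-reduce: drop elements whose leading term is divisible by another's, tail-reduce, and make monic.

G = {p² + p + 3q² - 2q, pq - p + 3q³ - 2q² - 1, q⁴ + 2q³ - 3q² + 3q - 3}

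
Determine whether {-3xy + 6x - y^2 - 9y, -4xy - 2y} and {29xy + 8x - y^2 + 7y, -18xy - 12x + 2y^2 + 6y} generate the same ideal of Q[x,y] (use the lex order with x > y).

No, the ideals differ.

Equality of ideals is decidable: compute both reduced Gröbner bases (unique for the ordering) and check whether they agree.
Buchberger on the first generating set:
f_1 = -3xy + 6x - y^2 - 9y, LT = xy.
f_2 = -4xy - 2y, LT = xy.

S(f_1,f_2): lcm = xy. S = -2x + 1/3y^2 + 5/2y.
  leading term x: no divisor's leading term divides it; move -2x to the remainder.
  leading term y^2: no divisor's leading term divides it; move 1/3y^2 to the remainder.
  leading term y: no divisor's leading term divides it; move 5/2y to the remainder.
  remainder -2x + 1/3y^2 + 5/2y ≠ 0; add g_3 = -2x + 1/3y^2 + 5/2y to the basis.

S(f_1,g_3): lcm = xy. S = -2x + 1/6y^3 + 19/12y^2 + 3y.
  leading term x: subtract (1)·g_3 from -2x + 1/6y^3 + 19/12y^2 + 3y → 1/6y^3 + 5/4y^2 + 1/2y
  leading term y^3: no divisor's leading term divides it; move 1/6y^3 to the remainder.
  leading term y^2: no divisor's leading term divides it; move 5/4y^2 to the remainder.
  leading term y: no divisor's leading term divides it; move 1/2y to the remainder.
  remainder 1/6y^3 + 5/4y^2 + 1/2y ≠ 0; add g_4 = 1/6y^3 + 5/4y^2 + 1/2y to the basis.

The other S-polynomials (S(f_2,g_3), S(f_1,g_4), S(f_2,g_4), S(g_3,g_4)) all reduce to 0 modulo the current basis, so we have a Gröbner basis.
Inter-reduce: drop elements whose leading term is divisible by another's, tail-reduce, and make monic.
Reduced Gröbner basis: {x - 1/6y^2 - 5/4y, y^3 + 15/2y^2 + 3y}.

Buchberger on the second generating set:
h_1 = 29xy + 8x - y^2 + 7y, LT = xy.
h_2 = -18xy - 12x + 2y^2 + 6y, LT = xy.

S(h_1,h_2): lcm = xy. S = -34/87x + 20/261y^2 + 50/87y.
  leading term x: no divisor's leading term divides it; move -34/87x to the remainder.
  leading term y^2: no divisor's leading term divides it; move 20/261y^2 to the remainder.
  leading term y: no divisor's leading term divides it; move 50/87y to the remainder.
  remainder -34/87x + 20/261y^2 + 50/87y ≠ 0; add k_3 = -34/87x + 20/261y^2 + 50/87y to the basis.

S(h_1,k_3): lcm = xy. S = 8/29x + 10/51y^3 + 708/493y^2 + 7/29y.
  leading term x: subtract (-12/17)·k_3 from 8/29x + 10/51y^3 + 708/493y^2 + 7/29y → 10/51y^3 + 76/51y^2 + 11/17y
  leading term y^3: no divisor's leading term divides it; move 10/51y^3 to the remainder.
  leading term y^2: no divisor's leading term divides it; move 76/51y^2 to the remainder.
  leading term y: no divisor's leading term divides it; move 11/17y to the remainder.
  remainder 10/51y^3 + 76/51y^2 + 11/17y ≠ 0; add k_4 = 10/51y^3 + 76/51y^2 + 11/17y to the basis.

The other S-polynomials (S(h_2,k_3), S(h_1,k_4), S(h_2,k_4), S(k_3,k_4)) all reduce to 0 modulo the current basis, so we have a Gröbner basis.
Inter-reduce: drop elements whose leading term is divisible by another's, tail-reduce, and make monic.
Reduced Gröbner basis: {x - 10/51y^2 - 25/17y, y^3 + 38/5y^2 + 33/10y}.

The bases are distinct; the ideals are different.
The same test decides containment: I ⊆ J iff every generator of I reduces to 0 modulo a Gröbner basis of J.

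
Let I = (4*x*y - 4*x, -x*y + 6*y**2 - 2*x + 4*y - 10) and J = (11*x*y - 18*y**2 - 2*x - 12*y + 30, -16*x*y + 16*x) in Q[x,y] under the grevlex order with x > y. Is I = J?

Yes, the ideals are equal.

Since reduced Gröbner bases are canonical representatives of ideals under a given ordering, it suffices to compute and compare them.
Buchberger on the first generating set:
f_1 = 4*x*y - 4*x, LT = x*y.
f_2 = -x*y + 6*y**2 - 2*x + 4*y - 10, LT = x*y.

S(f_1,f_2): lcm = x*y. S = 6*y**2 - 3*x + 4*y - 10.
  reduce S modulo (f_1, f_2):
  remainder 6*y**2 - 3*x + 4*y - 10 ≠ 0; add g_3 = 6*y**2 - 3*x + 4*y - 10 to the basis.

S(f_1,g_3): lcm = x*y**2. S = 1/2*x**2 - 5/3*x*y + 5/3*x.
  reduce S modulo (f_1, f_2, g_3):
  remainder 1/2*x**2 ≠ 0; add g_4 = 1/2*x**2 to the basis.

The other S-polynomials (S(f_2,g_3), S(f_1,g_4), S(f_2,g_4), S(g_3,g_4)) all reduce to 0 modulo the current basis, so we have a Gröbner basis.
Inter-reduce: drop elements whose leading term is divisible by another's, tail-reduce, and make monic.
Reduced Gröbner basis: {x**2, x*y - x, y**2 - 1/2*x + 2/3*y - 5/3}.

Buchberger on the second generating set:
h_1 = 11*x*y - 18*y**2 - 2*x - 12*y + 30, LT = x*y.
h_2 = -16*x*y + 16*x, LT = x*y.

S(h_1,h_2): lcm = x*y. S = -18/11*y**2 + 9/11*x - 12/11*y + 30/11.
  reduce S modulo (h_1, h_2):
  remainder -18/11*y**2 + 9/11*x - 12/11*y + 30/11 ≠ 0; add k_3 = -18/11*y**2 + 9/11*x - 12/11*y + 30/11 to the basis.

S(h_1,k_3): lcm = x*y**2. S = -18/11*y**3 + 1/2*x**2 - 28/33*x*y - 12/11*y**2 + 5/3*x + 30/11*y.
  reduce S modulo (h_1, h_2, k_3):
  remainder 1/2*x**2 ≠ 0; add k_4 = 1/2*x**2 to the basis.

The other S-polynomials (S(h_2,k_3), S(h_1,k_4), S(h_2,k_4), S(k_3,k_4)) all reduce to 0 modulo the current basis, so we have a Gröbner basis.
Inter-reduce: drop elements whose leading term is divisible by another's, tail-reduce, and make monic.
Reduced Gröbner basis: {x**2, x*y - x, y**2 - 1/2*x + 2/3*y - 5/3}.

Same reduced basis, so the two generating sets span the same ideal.
The same test decides containment: I ⊆ J iff every generator of I reduces to 0 modulo a Gröbner basis of J.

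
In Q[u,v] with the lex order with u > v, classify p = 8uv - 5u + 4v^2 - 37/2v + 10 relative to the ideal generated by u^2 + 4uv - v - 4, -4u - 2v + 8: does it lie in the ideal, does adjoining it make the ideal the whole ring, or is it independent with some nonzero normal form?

8uv - 5u + 4v^2 - 37/2v + 10 lies in I (it reduces to 0).

First compute the reduced Gröbner basis of I by Buchberger's algorithm.
f_1 = u^2 + 4uv - v - 4, LT = u^2.
f_2 = -4u - 2v + 8, LT = u.

S(f_1,f_2): lcm = u^2. S = 7/2uv + 2u - v - 4.
  reduce S modulo (f_1, f_2):
  remainder -7/4v^2 + 5v ≠ 0; add h_3 = -7/4v^2 + 5v to the basis.

The other S-polynomials (S(f_1,h_3), S(f_2,h_3)) all reduce to 0 modulo the current basis, so we have a Gröbner basis.
Inter-reduce: drop elements whose leading term is divisible by another's, tail-reduce, and make monic.
Reduced Gröbner basis: {u + 1/2v - 2, v^2 - 20/7v}.
Label its elements g_1 = u + 1/2v - 2, g_2 = v^2 - 20/7v.

Reduce p = 8uv - 5u + 4v^2 - 37/2v + 10 modulo G:
  leading term uv: subtract (8v)·g_1 from 8uv - 5u + 4v^2 - 37/2v + 10 → -5u - 5/2v + 10
  leading term u: subtract (-5)·g_1 from -5u - 5/2v + 10 → 0
  normal form = 0.
Since the normal form is 0, p ∈ I.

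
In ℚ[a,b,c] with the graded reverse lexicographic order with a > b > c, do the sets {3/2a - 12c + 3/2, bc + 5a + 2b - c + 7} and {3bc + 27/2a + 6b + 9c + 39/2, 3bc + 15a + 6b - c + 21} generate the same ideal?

No, the ideals differ.

Two ideals are equal iff their reduced Gröbner bases coincide (the reduced basis is unique for a fixed ordering).
Buchberger on the first generating set:
f_1 = 3/2a - 12c + 3/2, LT = a.
f_2 = bc + 5a + 2b - c + 7, LT = bc.

The S-polynomials (S(f_1,f_2)) all reduce to 0 modulo the current basis, so we have a Gröbner basis.
Inter-reduce: drop elements whose leading term is divisible by another's, tail-reduce, and make monic.
Reduced Gröbner basis: {bc + 2b + 39c + 2, a - 8c + 1}.

Buchberger on the second generating set:
h_1 = 3bc + 27/2a + 6b + 9c + 39/2, LT = bc.
h_2 = 3bc + 15a + 6b - c + 21, LT = bc.

S(h_1,h_2): lcm = bc. S = -½a + 10/3c - ½.
  reduce S modulo (h_1, h_2):
  remainder -½a + 10/3c - ½ ≠ 0; add k_3 = -½a + 10/3c - ½ to the basis.

The other S-polynomials (S(h_1,k_3), S(h_2,k_3)) all reduce to 0 modulo the current basis, so we have a Gröbner basis.
Inter-reduce: drop elements whose leading term is divisible by another's, tail-reduce, and make monic.
Reduced Gröbner basis: {bc + 2b + 33c + 2, a - 20/3c + 1}.

The bases are distinct; the ideals are different.
The same test decides containment: I ⊆ J iff every generator of I reduces to 0 modulo a Gröbner basis of J.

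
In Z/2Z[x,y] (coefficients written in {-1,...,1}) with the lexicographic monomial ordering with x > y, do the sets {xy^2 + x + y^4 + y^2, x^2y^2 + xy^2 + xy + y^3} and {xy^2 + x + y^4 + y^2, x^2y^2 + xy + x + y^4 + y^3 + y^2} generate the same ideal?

For a fixed monomial order, each ideal has a unique reduced Gröbner basis; comparing bases decides equality.
Buchberger on the first generating set:
f_1 = xy^2 + x + y^4 + y^2, LT = xy^2.
f_2 = x^2y^2 + xy^2 + xy + y^3, LT = x^2y^2.

S(f_1,f_2): lcm = x^2y^2. S = x^2 + xy^4 + xy + y^3.
  reduce S modulo (f_1, f_2):
  remainder x^2 + xy + x + y^6 + y^3 + y^2 ≠ 0; add g_3 = x^2 + xy + x + y^6 + y^3 + y^2 to the basis.

S(f_1,g_3): lcm = x^2y^2. S = x^2 + xy^4 + xy^3 + y^8 + y^5 + y^4.
  reduce S modulo (f_1, f_2, g_3):
  remainder y^8 + y^4 ≠ 0; add g_4 = y^8 + y^4 to the basis.

The other S-polynomials (S(f_2,g_3), S(f_1,g_4), S(f_2,g_4), S(g_3,g_4)) all reduce to 0 modulo the current basis, so we have a Gröbner basis.
Inter-reduce: drop elements whose leading term is divisible by another's, tail-reduce, and make monic.
Reduced Gröbner basis: {x^2 + xy + x + y^6 + y^3 + y^2, xy^2 + x + y^4 + y^2, y^8 + y^4}.

Buchberger on the second generating set:
h_1 = xy^2 + x + y^4 + y^2, LT = xy^2.
h_2 = x^2y^2 + xy + x + y^4 + y^3 + y^2, LT = x^2y^2.

S(h_1,h_2): lcm = x^2y^2. S = x^2 + xy^4 + xy^2 + xy + x + y^4 + y^3 + y^2.
  reduce S modulo (h_1, h_2):
  remainder x^2 + xy + x + y^6 + y^3 + y^2 ≠ 0; add k_3 = x^2 + xy + x + y^6 + y^3 + y^2 to the basis.

S(h_1,k_3): lcm = x^2y^2. S = x^2 + xy^4 + xy^3 + y^8 + y^5 + y^4.
  reduce S modulo (h_1, h_2, k_3):
  remainder y^8 + y^4 ≠ 0; add k_4 = y^8 + y^4 to the basis.

The other S-polynomials (S(h_2,k_3), S(h_1,k_4), S(h_2,k_4), S(k_3,k_4)) all reduce to 0 modulo the current basis, so we have a Gröbner basis.
Inter-reduce: drop elements whose leading term is divisible by another's, tail-reduce, and make monic.
Reduced Gröbner basis: {x^2 + xy + x + y^6 + y^3 + y^2, xy^2 + x + y^4 + y^2, y^8 + y^4}.

These coincide, so the ideals are equal.

Yes, the ideals are equal.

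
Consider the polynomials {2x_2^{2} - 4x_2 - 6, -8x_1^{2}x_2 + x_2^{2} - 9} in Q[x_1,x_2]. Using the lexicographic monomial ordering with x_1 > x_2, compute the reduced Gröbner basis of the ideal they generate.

G = {x_1^{2} + \tfrac{1}{4}x_2 - \tfrac{3}{4}, x_2^{2} - 2x_2 - 3}

f_1 = 2x_2^{2} - 4x_2 - 6, LT = x_2^{2}.
f_2 = -8x_1^{2}x_2 + x_2^{2} - 9, LT = x_1^{2}x_2.

S(f_1,f_2): lcm = x_1^{2}x_2^{2}. S = -2x_1^{2}x_2 - 3x_1^{2} + \tfrac{1}{8}x_2^{3} - \tfrac{9}{8}x_2.
  leading term x_1^{2}x_2: subtract (\tfrac{1}{4})·f_2 from -2x_1^{2}x_2 - 3x_1^{2} + \tfrac{1}{8}x_2^{3} - \tfrac{9}{8}x_2 → -3x_1^{2} + \tfrac{1}{8}x_2^{3} - \tfrac{1}{4}x_2^{2} - \tfrac{9}{8}x_2 + \tfrac{9}{4}
  leading term x_1^{2}: no divisor's leading term divides it; move -3x_1^{2} to the remainder.
  leading term x_2^{3}: subtract (\tfrac{1}{16}x_2)·f_1 from \tfrac{1}{8}x_2^{3} - \tfrac{1}{4}x_2^{2} - \tfrac{9}{8}x_2 + \tfrac{9}{4} → -\tfrac{3}{4}x_2 + \tfrac{9}{4}
  leading term x_2: no divisor's leading term divides it; move -\tfrac{3}{4}x_2 to the remainder.
  leading term 1: no divisor's leading term divides it; move \tfrac{9}{4} to the remainder.
  remainder -3x_1^{2} - \tfrac{3}{4}x_2 + \tfrac{9}{4} ≠ 0; add g_3 = -3x_1^{2} - \tfrac{3}{4}x_2 + \tfrac{9}{4} to the basis.

S(f_1,g_3): leading monomials are coprime, so the S-polynomial reduces to 0 (Buchberger's first criterion).
S(f_2,g_3): lcm = x_1^{2}x_2. S = -\tfrac{3}{8}x_2^{2} + \tfrac{3}{4}x_2 + \tfrac{9}{8}.
  leading term x_2^{2}: subtract (-\tfrac{3}{16})·f_1 from -\tfrac{3}{8}x_2^{2} + \tfrac{3}{4}x_2 + \tfrac{9}{8} → 0
  remainder 0.

Every S-polynomial of the final basis reduces to 0, so we have a Gröbner basis.
Inter-reduce: drop elements whose leading term is divisible by another's, tail-reduce, and make monic.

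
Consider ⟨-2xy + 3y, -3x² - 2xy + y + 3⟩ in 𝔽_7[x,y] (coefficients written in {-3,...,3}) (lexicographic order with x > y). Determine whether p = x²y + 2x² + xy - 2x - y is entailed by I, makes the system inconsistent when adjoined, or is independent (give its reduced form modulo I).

First compute the reduced Gröbner basis of I by Buchberger's algorithm.
f_1 = -2xy + 3y, LT = xy.
f_2 = -3x² - 2xy + y + 3, LT = x².

S(f_1,f_2): lcm = x²y. S = -3xy² + 2xy - 2y² + y.
  leading term xy²: subtract (-2y)·f_1 from -3xy² + 2xy - 2y² + y → 2xy - 3y² + y
  leading term xy: subtract (-1)·f_1 from 2xy - 3y² + y → -3y² - 3y
  leading term y²: no divisor's leading term divides it; move -3y² to the remainder.
  leading term y: no divisor's leading term divides it; move -3y to the remainder.
  remainder -3y² - 3y ≠ 0; add h_3 = -3y² - 3y to the basis.

The other S-polynomials (S(f_1,h_3), S(f_2,h_3)) all reduce to 0 modulo the current basis, so we have a Gröbner basis.
Inter-reduce: drop elements whose leading term is divisible by another's, tail-reduce, and make monic.
Reduced Gröbner basis: {x² + 3y - 1, xy + 2y, y² + y}.
Label its elements g_1 = x² + 3y - 1, g_2 = xy + 2y, g_3 = y² + y.

Reduce p = x²y + 2x² + xy - 2x - y modulo G:
  leading term x²y: subtract (y)·g_1 from x²y + 2x² + xy - 2x - y → 2x² + xy - 2x - 3y²
  leading term x²: subtract (2)·g_1 from 2x² + xy - 2x - 3y² → xy - 2x - 3y² + y + 2
  leading term xy: subtract (1)·g_2 from xy - 2x - 3y² + y + 2 → -2x - 3y² - y + 2
  leading term x: no divisor's leading term divides it; move -2x to the remainder.
  leading term y²: subtract (-3)·g_3 from -3y² - y + 2 → 2y + 2
  leading term y: no divisor's leading term divides it; move 2y to the remainder.
  leading term 1: no divisor's leading term divides it; move 2 to the remainder.
  normal form = -2x + 2y + 2.
The normal form is nonzero, so p ∉ I. Since p minus its normal form lies in I, I + (p) = I + (r) where r = -2x + 2y + 2; decide whether this ideal is the whole ring.
Run Buchberger on G together with r (pairs among the g_i already reduce to 0 since G is a Gröbner basis):
g_1 = x² + 3y - 1, LT = x².
g_2 = xy + 2y, LT = xy.
g_3 = y² + y, LT = y².
r = -2x + 2y + 2, LT = x.

S(g_1,r): lcm = x². S = xy + x + 3y - 1.
  leading term xy: subtract (1)·g_2 from xy + x + 3y - 1 → x + y - 1
  leading term x: subtract (3)·r from x + y - 1 → 2y
  leading term y: no divisor's leading term divides it; move 2y to the remainder.
  remainder 2y ≠ 0; add m_5 = 2y to the basis.

The other S-polynomials (S(g_1,g_2), S(g_1,g_3), S(g_2,g_3), S(g_2,r), S(g_3,r), S(g_1,m_5), S(g_2,m_5), S(g_3,m_5), S(r,m_5)) all reduce to 0 modulo the current basis, so we have a Gröbner basis.
Inter-reduce: drop elements whose leading term is divisible by another's, tail-reduce, and make monic.
Reduced Gröbner basis: {x - 1, y}.
The reduced Gröbner basis of I + (p) is {x - 1, y} ≠ {1}, a proper ideal, so the enlarged system stays consistent: p is independent of I, with normal form -2x + 2y + 2.

x²y + 2x² + xy - 2x - y is independent of I; its normal form modulo I is -2x + 2y + 2.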